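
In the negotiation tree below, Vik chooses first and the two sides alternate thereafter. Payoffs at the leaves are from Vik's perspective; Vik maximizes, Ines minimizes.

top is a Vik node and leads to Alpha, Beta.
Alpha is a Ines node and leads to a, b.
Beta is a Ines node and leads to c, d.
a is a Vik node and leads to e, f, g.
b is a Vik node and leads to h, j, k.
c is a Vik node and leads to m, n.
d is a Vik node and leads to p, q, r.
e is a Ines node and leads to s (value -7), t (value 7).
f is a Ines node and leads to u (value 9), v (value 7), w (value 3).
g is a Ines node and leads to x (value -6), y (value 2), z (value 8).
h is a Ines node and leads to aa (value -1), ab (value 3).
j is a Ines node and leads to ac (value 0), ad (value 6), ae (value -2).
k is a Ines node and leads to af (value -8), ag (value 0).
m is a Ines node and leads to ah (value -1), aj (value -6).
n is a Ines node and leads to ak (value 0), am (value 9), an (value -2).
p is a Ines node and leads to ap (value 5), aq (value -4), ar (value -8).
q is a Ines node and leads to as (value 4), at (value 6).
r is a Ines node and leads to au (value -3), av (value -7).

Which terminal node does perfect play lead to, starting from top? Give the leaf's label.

aa

e (Ines): min(-7, 7) = -7
f (Ines): min(9, 7, 3) = 3
g (Ines): min(-6, 2, 8) = -6
a (Vik): max(-7, 3, -6) = 3
h (Ines): min(-1, 3) = -1
j (Ines): min(0, 6, -2) = -2
k (Ines): min(-8, 0) = -8
b (Vik): max(-1, -2, -8) = -1
Alpha (Ines): min(3, -1) = -1
m (Ines): min(-1, -6) = -6
n (Ines): min(0, 9, -2) = -2
c (Vik): max(-6, -2) = -2
p (Ines): min(5, -4, -8) = -8
q (Ines): min(4, 6) = 4
r (Ines): min(-3, -7) = -7
d (Vik): max(-8, 4, -7) = 4
Beta (Ines): min(-2, 4) = -2
top (Vik): max(-1, -2) = -1
At top, Vik picks Alpha (highest: -1).
At Alpha, Ines picks b (lowest: -1).
At b, Vik picks h (highest: -1).
At h, Ines picks aa (lowest: -1).
Terminal value -1.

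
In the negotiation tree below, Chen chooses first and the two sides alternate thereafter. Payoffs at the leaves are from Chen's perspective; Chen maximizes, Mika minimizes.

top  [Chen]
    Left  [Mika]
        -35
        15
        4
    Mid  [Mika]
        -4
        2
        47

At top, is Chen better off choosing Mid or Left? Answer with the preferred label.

Mid

Mid (Mika): min(-4, 2, 47) = -4
Left (Mika): min(-35, 15, 4) = -35
Chen prefers the higher value; Mid=-4, Left=-35. Mid is better since -4 > -35.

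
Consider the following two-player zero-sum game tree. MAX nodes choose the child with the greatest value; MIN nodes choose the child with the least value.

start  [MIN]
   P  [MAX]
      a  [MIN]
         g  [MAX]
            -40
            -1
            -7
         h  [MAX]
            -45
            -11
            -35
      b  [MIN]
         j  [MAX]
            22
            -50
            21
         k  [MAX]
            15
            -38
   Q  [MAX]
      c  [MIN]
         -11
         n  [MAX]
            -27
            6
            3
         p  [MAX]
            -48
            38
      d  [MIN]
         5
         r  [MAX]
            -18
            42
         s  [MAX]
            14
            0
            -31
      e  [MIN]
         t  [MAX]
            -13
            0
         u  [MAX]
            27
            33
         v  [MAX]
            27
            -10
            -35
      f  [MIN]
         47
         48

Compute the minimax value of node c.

n (MAX): max(-27, 6, 3) = 6
p (MAX): max(-48, 38) = 38
c (MIN): min(-11, 6, 38) = -11

-11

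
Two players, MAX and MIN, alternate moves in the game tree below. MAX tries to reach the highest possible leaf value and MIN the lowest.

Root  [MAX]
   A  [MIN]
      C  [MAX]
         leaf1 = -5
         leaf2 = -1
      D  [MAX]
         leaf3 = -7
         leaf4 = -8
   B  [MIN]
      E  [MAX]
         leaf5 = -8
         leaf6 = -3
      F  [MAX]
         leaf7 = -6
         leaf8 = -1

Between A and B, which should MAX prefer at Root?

B

C (MAX): max(-5, -1) = -1
D (MAX): max(-7, -8) = -7
A (MIN): min(-1, -7) = -7
E (MAX): max(-8, -3) = -3
F (MAX): max(-6, -1) = -1
B (MIN): min(-3, -1) = -3
MAX prefers the higher value; A=-7, B=-3. B is better since -3 > -7.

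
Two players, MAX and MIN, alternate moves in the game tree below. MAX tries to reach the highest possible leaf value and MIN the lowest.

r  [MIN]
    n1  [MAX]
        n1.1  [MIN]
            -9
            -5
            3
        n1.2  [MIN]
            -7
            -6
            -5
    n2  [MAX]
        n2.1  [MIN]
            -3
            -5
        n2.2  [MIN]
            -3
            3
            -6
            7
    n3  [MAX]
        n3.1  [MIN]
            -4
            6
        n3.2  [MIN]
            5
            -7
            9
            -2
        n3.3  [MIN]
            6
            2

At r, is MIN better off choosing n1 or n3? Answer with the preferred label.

n1

n1.1 (MIN): min(-9, -5, 3) = -9
n1.2 (MIN): min(-7, -6, -5) = -7
n1 (MAX): max(-9, -7) = -7
n3.1 (MIN): min(-4, 6) = -4
n3.2 (MIN): min(5, -7, 9, -2) = -7
n3.3 (MIN): min(6, 2) = 2
n3 (MAX): max(-4, -7, 2) = 2
MIN prefers the lower value; n1=-7, n3=2. n1 is better since -7 < 2.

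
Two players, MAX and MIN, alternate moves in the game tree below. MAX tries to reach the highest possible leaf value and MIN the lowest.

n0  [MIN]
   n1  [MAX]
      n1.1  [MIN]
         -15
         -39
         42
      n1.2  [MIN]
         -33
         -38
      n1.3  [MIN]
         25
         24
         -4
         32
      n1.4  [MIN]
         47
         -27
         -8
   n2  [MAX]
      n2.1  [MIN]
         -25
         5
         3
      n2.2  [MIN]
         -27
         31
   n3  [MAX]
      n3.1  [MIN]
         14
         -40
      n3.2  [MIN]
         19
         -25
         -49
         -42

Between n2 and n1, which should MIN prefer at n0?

n2

n2.1 (MIN): min(-25, 5, 3) = -25
n2.2 (MIN): min(-27, 31) = -27
n2 (MAX): max(-25, -27) = -25
n1.1 (MIN): min(-15, -39, 42) = -39
n1.2 (MIN): min(-33, -38) = -38
n1.3 (MIN): min(25, 24, -4, 32) = -4
n1.4 (MIN): min(47, -27, -8) = -27
n1 (MAX): max(-39, -38, -4, -27) = -4
MIN prefers the lower value; n2=-25, n1=-4. n2 is better since -25 < -4.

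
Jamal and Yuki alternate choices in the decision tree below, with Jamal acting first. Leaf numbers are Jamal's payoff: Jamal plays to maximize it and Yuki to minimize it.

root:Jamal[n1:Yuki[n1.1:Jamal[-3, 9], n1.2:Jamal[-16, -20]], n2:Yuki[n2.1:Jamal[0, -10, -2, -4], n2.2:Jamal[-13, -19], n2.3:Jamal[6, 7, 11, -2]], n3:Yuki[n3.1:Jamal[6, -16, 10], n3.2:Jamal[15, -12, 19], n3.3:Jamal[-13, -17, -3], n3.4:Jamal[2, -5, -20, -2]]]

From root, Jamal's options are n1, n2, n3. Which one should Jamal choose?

n3

n1.1 (Jamal): max(-3, 9) = 9
n1.2 (Jamal): max(-16, -20) = -16
n1 (Yuki): min(9, -16) = -16
n2.1 (Jamal): max(0, -10, -2, -4) = 0
n2.2 (Jamal): max(-13, -19) = -13
n2.3 (Jamal): max(6, 7, 11, -2) = 11
n2 (Yuki): min(0, -13, 11) = -13
n3.1 (Jamal): max(6, -16, 10) = 10
n3.2 (Jamal): max(15, -12, 19) = 19
n3.3 (Jamal): max(-13, -17, -3) = -3
n3.4 (Jamal): max(2, -5, -20, -2) = 2
n3 (Yuki): min(10, 19, -3, 2) = -3
root (Jamal): max(-16, -13, -3) = -3
Jamal at root wants the highest of {n1=-16, n2=-13, n3=-3}, so chooses n3.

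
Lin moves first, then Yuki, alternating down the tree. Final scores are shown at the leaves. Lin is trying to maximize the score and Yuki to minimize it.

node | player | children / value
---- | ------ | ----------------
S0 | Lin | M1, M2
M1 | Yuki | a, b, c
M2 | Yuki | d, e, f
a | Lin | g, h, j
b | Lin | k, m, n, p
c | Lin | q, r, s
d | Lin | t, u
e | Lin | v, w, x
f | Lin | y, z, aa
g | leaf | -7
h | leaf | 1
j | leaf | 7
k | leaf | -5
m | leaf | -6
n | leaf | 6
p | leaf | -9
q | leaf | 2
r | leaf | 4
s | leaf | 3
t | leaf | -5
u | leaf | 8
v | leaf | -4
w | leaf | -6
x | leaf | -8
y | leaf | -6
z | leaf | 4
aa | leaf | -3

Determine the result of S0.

4

a (Lin): max(-7, 1, 7) = 7
b (Lin): max(-5, -6, 6, -9) = 6
c (Lin): max(2, 4, 3) = 4
M1 (Yuki): min(7, 6, 4) = 4
d (Lin): max(-5, 8) = 8
e (Lin): max(-4, -6, -8) = -4
f (Lin): max(-6, 4, -3) = 4
M2 (Yuki): min(8, -4, 4) = -4
S0 (Lin): max(4, -4) = 4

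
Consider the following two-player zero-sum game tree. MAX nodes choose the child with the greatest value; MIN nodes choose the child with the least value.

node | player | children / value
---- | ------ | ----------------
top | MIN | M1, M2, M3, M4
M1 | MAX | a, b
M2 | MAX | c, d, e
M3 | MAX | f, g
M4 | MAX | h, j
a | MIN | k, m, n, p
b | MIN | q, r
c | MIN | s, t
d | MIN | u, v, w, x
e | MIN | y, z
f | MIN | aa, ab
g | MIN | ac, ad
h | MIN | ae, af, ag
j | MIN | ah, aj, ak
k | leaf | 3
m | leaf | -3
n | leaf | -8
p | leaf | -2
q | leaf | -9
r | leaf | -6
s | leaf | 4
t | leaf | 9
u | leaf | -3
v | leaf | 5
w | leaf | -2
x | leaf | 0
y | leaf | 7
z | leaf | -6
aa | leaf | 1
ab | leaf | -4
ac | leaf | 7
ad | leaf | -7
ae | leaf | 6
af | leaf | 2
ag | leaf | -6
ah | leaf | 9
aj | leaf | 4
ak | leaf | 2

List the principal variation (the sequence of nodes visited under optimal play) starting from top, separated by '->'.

top -> M1 -> a -> n

a (MIN): min(3, -3, -8, -2) = -8
b (MIN): min(-9, -6) = -9
M1 (MAX): max(-8, -9) = -8
c (MIN): min(4, 9) = 4
d (MIN): min(-3, 5, -2, 0) = -3
e (MIN): min(7, -6) = -6
M2 (MAX): max(4, -3, -6) = 4
f (MIN): min(1, -4) = -4
g (MIN): min(7, -7) = -7
M3 (MAX): max(-4, -7) = -4
h (MIN): min(6, 2, -6) = -6
j (MIN): min(9, 4, 2) = 2
M4 (MAX): max(-6, 2) = 2
top (MIN): min(-8, 4, -4, 2) = -8
At top, MIN picks M1 (lowest: -8).
At M1, MAX picks a (highest: -8).
At a, MIN picks n (lowest: -8).
Terminal value -8.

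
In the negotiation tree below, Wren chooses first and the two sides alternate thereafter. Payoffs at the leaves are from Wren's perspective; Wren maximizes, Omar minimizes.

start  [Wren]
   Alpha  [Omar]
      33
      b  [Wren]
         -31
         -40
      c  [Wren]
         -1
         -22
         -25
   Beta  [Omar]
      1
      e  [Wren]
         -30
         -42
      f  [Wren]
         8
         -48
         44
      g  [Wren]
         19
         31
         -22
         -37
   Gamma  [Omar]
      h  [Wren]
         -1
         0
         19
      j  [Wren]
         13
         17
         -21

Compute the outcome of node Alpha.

b (Wren): max(-31, -40) = -31
c (Wren): max(-1, -22, -25) = -1
Alpha (Omar): min(33, -31, -1) = -31

-31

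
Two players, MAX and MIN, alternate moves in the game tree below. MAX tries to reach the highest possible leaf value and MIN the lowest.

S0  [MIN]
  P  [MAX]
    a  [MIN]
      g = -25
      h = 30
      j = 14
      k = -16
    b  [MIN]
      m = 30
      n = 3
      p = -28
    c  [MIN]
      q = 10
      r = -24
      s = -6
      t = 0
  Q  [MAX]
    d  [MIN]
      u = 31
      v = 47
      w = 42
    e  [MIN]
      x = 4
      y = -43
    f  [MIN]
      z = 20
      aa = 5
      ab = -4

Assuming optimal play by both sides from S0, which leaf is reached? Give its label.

a (MIN): min(-25, 30, 14, -16) = -25
b (MIN): min(30, 3, -28) = -28
c (MIN): min(10, -24, -6, 0) = -24
P (MAX): max(-25, -28, -24) = -24
d (MIN): min(31, 47, 42) = 31
e (MIN): min(4, -43) = -43
f (MIN): min(20, 5, -4) = -4
Q (MAX): max(31, -43, -4) = 31
S0 (MIN): min(-24, 31) = -24
At S0, MIN picks P (lowest: -24).
At P, MAX picks c (highest: -24).
At c, MIN picks r (lowest: -24).
Terminal value -24.

r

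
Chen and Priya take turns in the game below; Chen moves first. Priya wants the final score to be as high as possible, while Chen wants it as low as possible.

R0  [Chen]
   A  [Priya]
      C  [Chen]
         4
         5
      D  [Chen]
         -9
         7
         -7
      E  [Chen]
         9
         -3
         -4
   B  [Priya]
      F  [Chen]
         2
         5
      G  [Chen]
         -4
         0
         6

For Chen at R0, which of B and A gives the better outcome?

F (Chen): min(2, 5) = 2
G (Chen): min(-4, 0, 6) = -4
B (Priya): max(2, -4) = 2
C (Chen): min(4, 5) = 4
D (Chen): min(-9, 7, -7) = -9
E (Chen): min(9, -3, -4) = -4
A (Priya): max(4, -9, -4) = 4
Chen prefers the lower value; B=2, A=4. B is better since 2 < 4.

B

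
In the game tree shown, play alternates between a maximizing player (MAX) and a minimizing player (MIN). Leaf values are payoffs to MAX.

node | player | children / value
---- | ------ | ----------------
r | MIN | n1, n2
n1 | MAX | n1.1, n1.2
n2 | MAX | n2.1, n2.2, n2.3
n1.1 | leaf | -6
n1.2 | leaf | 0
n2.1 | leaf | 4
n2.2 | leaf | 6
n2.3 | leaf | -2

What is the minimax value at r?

0

n1 (MAX): max(-6, 0) = 0
n2 (MAX): max(4, 6, -2) = 6
r (MIN): min(0, 6) = 0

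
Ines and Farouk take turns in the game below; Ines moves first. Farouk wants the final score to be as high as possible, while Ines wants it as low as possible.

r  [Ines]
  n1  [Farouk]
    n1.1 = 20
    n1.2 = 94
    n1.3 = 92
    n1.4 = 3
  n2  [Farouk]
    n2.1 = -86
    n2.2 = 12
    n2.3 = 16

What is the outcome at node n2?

n2 (Farouk): max(-86, 12, 16) = 16

16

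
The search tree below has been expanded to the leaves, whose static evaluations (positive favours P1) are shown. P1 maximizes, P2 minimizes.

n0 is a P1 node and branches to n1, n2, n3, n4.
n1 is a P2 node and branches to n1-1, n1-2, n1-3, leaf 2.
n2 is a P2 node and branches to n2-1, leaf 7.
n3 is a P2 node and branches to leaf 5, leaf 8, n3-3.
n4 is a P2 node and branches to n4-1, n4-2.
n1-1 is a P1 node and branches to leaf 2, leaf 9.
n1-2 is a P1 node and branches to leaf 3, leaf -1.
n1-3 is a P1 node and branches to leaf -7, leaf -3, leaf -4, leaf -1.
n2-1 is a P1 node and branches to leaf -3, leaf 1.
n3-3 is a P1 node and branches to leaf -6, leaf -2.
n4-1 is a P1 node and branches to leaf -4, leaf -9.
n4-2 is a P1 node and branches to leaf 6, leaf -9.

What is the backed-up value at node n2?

n2-1 (P1): max(-3, 1) = 1
n2 (P2): min(1, 7) = 1

1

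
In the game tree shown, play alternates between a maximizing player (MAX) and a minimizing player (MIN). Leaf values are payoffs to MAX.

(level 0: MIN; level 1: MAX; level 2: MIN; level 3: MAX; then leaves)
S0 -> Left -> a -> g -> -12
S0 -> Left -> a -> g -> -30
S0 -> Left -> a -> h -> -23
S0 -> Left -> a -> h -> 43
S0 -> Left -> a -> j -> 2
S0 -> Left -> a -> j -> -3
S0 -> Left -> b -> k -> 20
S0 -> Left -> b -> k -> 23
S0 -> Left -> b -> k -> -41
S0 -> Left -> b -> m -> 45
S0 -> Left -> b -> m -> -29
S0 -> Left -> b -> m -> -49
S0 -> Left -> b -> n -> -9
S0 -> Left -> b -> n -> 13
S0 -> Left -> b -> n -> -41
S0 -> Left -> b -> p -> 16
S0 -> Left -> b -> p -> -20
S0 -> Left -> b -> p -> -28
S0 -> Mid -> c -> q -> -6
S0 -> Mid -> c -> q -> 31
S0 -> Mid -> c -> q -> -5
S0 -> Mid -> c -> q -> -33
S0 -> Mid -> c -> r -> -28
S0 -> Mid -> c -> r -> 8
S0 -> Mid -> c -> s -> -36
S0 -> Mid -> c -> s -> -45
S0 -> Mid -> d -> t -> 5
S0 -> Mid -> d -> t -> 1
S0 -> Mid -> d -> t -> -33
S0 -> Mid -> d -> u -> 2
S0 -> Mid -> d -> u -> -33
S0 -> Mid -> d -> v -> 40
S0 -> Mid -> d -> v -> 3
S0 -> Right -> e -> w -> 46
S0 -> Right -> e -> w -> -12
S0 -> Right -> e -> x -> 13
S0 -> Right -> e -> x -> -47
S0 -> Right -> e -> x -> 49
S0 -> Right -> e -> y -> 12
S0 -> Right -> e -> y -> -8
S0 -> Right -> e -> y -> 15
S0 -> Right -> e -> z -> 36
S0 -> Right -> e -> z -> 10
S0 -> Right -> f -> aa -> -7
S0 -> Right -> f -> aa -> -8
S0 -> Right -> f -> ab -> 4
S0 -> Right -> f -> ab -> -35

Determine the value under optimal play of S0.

g (MAX): max(-12, -30) = -12
h (MAX): max(-23, 43) = 43
j (MAX): max(2, -3) = 2
a (MIN): min(-12, 43, 2) = -12
k (MAX): max(20, 23, -41) = 23
m (MAX): max(45, -29, -49) = 45
n (MAX): max(-9, 13, -41) = 13
p (MAX): max(16, -20, -28) = 16
b (MIN): min(23, 45, 13, 16) = 13
Left (MAX): max(-12, 13) = 13
q (MAX): max(-6, 31, -5, -33) = 31
r (MAX): max(-28, 8) = 8
s (MAX): max(-36, -45) = -36
c (MIN): min(31, 8, -36) = -36
t (MAX): max(5, 1, -33) = 5
u (MAX): max(2, -33) = 2
v (MAX): max(40, 3) = 40
d (MIN): min(5, 2, 40) = 2
Mid (MAX): max(-36, 2) = 2
w (MAX): max(46, -12) = 46
x (MAX): max(13, -47, 49) = 49
y (MAX): max(12, -8, 15) = 15
z (MAX): max(36, 10) = 36
e (MIN): min(46, 49, 15, 36) = 15
aa (MAX): max(-7, -8) = -7
ab (MAX): max(4, -35) = 4
f (MIN): min(-7, 4) = -7
Right (MAX): max(15, -7) = 15
S0 (MIN): min(13, 2, 15) = 2

2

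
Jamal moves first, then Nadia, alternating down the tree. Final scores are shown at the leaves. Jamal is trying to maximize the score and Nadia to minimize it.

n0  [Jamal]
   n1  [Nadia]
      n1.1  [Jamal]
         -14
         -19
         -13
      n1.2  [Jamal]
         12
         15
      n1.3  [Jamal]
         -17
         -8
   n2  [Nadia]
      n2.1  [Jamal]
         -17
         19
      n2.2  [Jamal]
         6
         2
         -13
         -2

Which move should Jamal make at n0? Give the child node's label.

n2

n1.1 (Jamal): max(-14, -19, -13) = -13
n1.2 (Jamal): max(12, 15) = 15
n1.3 (Jamal): max(-17, -8) = -8
n1 (Nadia): min(-13, 15, -8) = -13
n2.1 (Jamal): max(-17, 19) = 19
n2.2 (Jamal): max(6, 2, -13, -2) = 6
n2 (Nadia): min(19, 6) = 6
n0 (Jamal): max(-13, 6) = 6
Jamal at n0 wants the highest of {n1=-13, n2=6}, so chooses n2.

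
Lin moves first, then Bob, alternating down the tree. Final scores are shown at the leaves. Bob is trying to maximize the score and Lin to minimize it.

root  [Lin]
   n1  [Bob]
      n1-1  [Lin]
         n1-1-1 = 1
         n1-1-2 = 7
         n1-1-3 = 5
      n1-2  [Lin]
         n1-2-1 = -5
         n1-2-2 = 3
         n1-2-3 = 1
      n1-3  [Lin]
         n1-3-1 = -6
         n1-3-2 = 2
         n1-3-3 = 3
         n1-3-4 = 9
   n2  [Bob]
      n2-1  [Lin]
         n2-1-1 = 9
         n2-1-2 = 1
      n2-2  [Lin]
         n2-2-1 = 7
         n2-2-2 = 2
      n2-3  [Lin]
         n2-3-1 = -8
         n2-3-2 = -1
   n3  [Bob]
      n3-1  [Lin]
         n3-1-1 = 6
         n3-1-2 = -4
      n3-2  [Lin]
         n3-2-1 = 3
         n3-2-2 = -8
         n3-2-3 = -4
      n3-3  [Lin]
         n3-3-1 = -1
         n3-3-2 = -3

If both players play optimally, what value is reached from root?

n1-1 (Lin): min(1, 7, 5) = 1
n1-2 (Lin): min(-5, 3, 1) = -5
n1-3 (Lin): min(-6, 2, 3, 9) = -6
n1 (Bob): max(1, -5, -6) = 1
n2-1 (Lin): min(9, 1) = 1
n2-2 (Lin): min(7, 2) = 2
n2-3 (Lin): min(-8, -1) = -8
n2 (Bob): max(1, 2, -8) = 2
n3-1 (Lin): min(6, -4) = -4
n3-2 (Lin): min(3, -8, -4) = -8
n3-3 (Lin): min(-1, -3) = -3
n3 (Bob): max(-4, -8, -3) = -3
root (Lin): min(1, 2, -3) = -3

-3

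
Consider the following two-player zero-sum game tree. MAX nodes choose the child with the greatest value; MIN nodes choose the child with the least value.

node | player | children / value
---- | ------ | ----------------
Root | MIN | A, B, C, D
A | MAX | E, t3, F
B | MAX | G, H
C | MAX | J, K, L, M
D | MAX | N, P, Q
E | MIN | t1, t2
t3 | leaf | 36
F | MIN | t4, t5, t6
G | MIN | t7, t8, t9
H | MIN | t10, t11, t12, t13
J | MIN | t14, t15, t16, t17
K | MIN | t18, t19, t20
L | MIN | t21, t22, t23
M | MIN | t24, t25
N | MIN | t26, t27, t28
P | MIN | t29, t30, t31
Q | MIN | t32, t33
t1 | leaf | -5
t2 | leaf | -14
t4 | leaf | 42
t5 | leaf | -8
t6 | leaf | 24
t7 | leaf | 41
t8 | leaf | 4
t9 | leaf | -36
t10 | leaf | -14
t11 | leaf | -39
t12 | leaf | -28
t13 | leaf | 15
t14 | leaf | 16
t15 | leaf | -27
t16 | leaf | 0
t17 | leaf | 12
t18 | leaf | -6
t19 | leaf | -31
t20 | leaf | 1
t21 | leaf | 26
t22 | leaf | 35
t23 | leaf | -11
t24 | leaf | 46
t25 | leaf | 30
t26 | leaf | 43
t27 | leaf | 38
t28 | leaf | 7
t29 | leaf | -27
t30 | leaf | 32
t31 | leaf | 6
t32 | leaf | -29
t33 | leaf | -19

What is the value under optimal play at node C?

30

J (MIN): min(16, -27, 0, 12) = -27
K (MIN): min(-6, -31, 1) = -31
L (MIN): min(26, 35, -11) = -11
M (MIN): min(46, 30) = 30
C (MAX): max(-27, -31, -11, 30) = 30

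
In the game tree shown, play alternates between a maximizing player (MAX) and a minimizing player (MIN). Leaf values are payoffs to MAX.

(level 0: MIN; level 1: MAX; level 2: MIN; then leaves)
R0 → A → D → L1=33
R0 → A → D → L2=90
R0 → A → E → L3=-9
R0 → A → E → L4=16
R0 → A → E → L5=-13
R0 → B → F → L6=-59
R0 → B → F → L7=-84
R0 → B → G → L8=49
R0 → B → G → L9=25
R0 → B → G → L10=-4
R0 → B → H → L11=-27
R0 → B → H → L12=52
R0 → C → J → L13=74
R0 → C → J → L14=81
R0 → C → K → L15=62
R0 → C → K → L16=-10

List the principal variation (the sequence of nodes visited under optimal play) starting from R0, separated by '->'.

D (MIN): min(33, 90) = 33
E (MIN): min(-9, 16, -13) = -13
A (MAX): max(33, -13) = 33
F (MIN): min(-59, -84) = -84
G (MIN): min(49, 25, -4) = -4
H (MIN): min(-27, 52) = -27
B (MAX): max(-84, -4, -27) = -4
J (MIN): min(74, 81) = 74
K (MIN): min(62, -10) = -10
C (MAX): max(74, -10) = 74
R0 (MIN): min(33, -4, 74) = -4
At R0, MIN picks B (lowest: -4).
At B, MAX picks G (highest: -4).
At G, MIN picks L10 (lowest: -4).
Terminal value -4.

R0 -> B -> G -> L10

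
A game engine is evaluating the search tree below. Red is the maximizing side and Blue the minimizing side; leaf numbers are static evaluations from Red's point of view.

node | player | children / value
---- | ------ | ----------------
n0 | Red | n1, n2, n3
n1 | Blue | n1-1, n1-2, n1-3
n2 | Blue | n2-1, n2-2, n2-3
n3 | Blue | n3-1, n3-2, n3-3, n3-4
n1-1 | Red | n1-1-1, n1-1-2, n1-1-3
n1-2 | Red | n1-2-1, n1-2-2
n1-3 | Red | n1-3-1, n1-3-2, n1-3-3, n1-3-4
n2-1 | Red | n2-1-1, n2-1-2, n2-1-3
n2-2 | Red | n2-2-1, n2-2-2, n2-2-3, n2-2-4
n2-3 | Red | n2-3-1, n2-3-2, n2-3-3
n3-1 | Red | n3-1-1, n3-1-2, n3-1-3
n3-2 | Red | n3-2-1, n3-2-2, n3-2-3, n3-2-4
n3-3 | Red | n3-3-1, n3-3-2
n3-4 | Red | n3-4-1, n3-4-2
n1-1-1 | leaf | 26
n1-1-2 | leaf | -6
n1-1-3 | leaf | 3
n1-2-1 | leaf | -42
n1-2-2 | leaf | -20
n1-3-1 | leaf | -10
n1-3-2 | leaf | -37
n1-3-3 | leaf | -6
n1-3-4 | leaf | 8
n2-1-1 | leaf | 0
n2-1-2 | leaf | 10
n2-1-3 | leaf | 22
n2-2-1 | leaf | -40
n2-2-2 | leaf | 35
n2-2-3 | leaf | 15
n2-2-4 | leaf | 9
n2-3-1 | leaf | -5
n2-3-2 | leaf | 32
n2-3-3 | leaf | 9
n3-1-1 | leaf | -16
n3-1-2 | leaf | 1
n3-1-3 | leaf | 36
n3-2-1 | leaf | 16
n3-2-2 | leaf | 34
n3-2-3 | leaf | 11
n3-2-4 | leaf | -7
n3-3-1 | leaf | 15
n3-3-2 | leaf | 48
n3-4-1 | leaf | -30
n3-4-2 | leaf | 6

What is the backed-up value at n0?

22

n1-1 (Red): max(26, -6, 3) = 26
n1-2 (Red): max(-42, -20) = -20
n1-3 (Red): max(-10, -37, -6, 8) = 8
n1 (Blue): min(26, -20, 8) = -20
n2-1 (Red): max(0, 10, 22) = 22
n2-2 (Red): max(-40, 35, 15, 9) = 35
n2-3 (Red): max(-5, 32, 9) = 32
n2 (Blue): min(22, 35, 32) = 22
n3-1 (Red): max(-16, 1, 36) = 36
n3-2 (Red): max(16, 34, 11, -7) = 34
n3-3 (Red): max(15, 48) = 48
n3-4 (Red): max(-30, 6) = 6
n3 (Blue): min(36, 34, 48, 6) = 6
n0 (Red): max(-20, 22, 6) = 22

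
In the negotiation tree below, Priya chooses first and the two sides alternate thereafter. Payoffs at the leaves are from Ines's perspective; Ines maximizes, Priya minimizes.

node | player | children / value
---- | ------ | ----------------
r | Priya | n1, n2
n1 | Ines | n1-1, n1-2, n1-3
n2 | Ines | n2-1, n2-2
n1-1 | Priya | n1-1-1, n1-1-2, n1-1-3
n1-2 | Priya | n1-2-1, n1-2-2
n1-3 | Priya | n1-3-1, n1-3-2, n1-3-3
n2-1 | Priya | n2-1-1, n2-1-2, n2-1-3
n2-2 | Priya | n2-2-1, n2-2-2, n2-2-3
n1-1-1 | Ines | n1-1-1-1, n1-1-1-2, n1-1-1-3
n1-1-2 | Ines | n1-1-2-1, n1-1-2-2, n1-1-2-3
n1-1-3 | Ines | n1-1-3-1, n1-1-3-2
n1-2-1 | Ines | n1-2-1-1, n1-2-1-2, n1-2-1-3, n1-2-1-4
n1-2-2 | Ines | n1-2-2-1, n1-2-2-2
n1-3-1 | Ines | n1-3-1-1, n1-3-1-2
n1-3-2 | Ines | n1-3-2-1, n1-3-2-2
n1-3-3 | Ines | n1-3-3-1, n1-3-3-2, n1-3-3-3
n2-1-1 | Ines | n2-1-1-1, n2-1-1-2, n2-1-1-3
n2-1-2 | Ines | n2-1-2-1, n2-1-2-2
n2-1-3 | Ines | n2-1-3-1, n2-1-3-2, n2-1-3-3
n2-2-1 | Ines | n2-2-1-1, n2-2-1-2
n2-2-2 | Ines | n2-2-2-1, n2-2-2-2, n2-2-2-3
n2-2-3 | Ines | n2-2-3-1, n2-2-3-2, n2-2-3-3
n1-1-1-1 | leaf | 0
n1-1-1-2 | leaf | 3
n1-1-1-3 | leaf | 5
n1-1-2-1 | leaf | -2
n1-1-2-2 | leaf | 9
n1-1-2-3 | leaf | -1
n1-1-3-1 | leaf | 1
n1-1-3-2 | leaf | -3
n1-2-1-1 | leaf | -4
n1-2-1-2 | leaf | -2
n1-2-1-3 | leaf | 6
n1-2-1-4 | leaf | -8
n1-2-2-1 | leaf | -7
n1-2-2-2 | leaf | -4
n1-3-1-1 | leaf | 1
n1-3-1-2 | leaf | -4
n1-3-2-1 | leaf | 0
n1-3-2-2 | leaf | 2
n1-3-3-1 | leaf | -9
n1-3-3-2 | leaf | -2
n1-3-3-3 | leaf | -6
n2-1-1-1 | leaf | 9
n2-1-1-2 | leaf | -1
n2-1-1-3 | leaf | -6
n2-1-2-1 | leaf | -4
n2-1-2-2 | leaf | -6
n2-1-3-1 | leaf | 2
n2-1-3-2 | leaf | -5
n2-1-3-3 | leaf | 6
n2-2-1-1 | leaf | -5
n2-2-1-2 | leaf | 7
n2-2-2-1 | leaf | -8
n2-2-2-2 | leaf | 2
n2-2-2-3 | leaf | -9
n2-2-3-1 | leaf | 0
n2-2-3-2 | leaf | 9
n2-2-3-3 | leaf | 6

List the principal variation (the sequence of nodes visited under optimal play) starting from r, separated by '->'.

r -> n1 -> n1-1 -> n1-1-3 -> n1-1-3-1

n1-1-1 (Ines): max(0, 3, 5) = 5
n1-1-2 (Ines): max(-2, 9, -1) = 9
n1-1-3 (Ines): max(1, -3) = 1
n1-1 (Priya): min(5, 9, 1) = 1
n1-2-1 (Ines): max(-4, -2, 6, -8) = 6
n1-2-2 (Ines): max(-7, -4) = -4
n1-2 (Priya): min(6, -4) = -4
n1-3-1 (Ines): max(1, -4) = 1
n1-3-2 (Ines): max(0, 2) = 2
n1-3-3 (Ines): max(-9, -2, -6) = -2
n1-3 (Priya): min(1, 2, -2) = -2
n1 (Ines): max(1, -4, -2) = 1
n2-1-1 (Ines): max(9, -1, -6) = 9
n2-1-2 (Ines): max(-4, -6) = -4
n2-1-3 (Ines): max(2, -5, 6) = 6
n2-1 (Priya): min(9, -4, 6) = -4
n2-2-1 (Ines): max(-5, 7) = 7
n2-2-2 (Ines): max(-8, 2, -9) = 2
n2-2-3 (Ines): max(0, 9, 6) = 9
n2-2 (Priya): min(7, 2, 9) = 2
n2 (Ines): max(-4, 2) = 2
r (Priya): min(1, 2) = 1
At r, Priya picks n1 (lowest: 1).
At n1, Ines picks n1-1 (highest: 1).
At n1-1, Priya picks n1-1-3 (lowest: 1).
At n1-1-3, Ines picks n1-1-3-1 (highest: 1).
Terminal value 1.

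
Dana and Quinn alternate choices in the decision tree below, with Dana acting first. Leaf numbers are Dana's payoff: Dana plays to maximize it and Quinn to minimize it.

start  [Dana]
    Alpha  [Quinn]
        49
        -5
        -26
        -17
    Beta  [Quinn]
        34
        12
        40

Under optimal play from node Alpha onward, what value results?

-26

Alpha (Quinn): min(49, -5, -26, -17) = -26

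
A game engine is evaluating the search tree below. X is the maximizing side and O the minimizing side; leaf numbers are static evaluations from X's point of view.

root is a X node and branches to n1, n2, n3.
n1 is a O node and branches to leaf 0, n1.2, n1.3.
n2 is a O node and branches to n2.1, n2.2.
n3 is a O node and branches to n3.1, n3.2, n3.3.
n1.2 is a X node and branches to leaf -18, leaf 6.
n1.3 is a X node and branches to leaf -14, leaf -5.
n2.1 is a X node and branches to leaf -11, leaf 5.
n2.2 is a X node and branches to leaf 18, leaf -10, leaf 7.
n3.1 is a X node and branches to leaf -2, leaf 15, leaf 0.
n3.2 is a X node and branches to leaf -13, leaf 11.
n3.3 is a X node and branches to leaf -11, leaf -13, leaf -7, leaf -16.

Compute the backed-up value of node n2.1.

5

n2.1 (X): max(-11, 5) = 5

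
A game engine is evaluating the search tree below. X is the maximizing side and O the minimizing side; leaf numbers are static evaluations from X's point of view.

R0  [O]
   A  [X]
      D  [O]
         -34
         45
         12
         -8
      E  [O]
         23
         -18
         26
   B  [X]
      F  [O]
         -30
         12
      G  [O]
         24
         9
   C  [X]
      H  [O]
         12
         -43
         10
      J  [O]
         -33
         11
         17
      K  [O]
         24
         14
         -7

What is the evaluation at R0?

D (O): min(-34, 45, 12, -8) = -34
E (O): min(23, -18, 26) = -18
A (X): max(-34, -18) = -18
F (O): min(-30, 12) = -30
G (O): min(24, 9) = 9
B (X): max(-30, 9) = 9
H (O): min(12, -43, 10) = -43
J (O): min(-33, 11, 17) = -33
K (O): min(24, 14, -7) = -7
C (X): max(-43, -33, -7) = -7
R0 (O): min(-18, 9, -7) = -18

-18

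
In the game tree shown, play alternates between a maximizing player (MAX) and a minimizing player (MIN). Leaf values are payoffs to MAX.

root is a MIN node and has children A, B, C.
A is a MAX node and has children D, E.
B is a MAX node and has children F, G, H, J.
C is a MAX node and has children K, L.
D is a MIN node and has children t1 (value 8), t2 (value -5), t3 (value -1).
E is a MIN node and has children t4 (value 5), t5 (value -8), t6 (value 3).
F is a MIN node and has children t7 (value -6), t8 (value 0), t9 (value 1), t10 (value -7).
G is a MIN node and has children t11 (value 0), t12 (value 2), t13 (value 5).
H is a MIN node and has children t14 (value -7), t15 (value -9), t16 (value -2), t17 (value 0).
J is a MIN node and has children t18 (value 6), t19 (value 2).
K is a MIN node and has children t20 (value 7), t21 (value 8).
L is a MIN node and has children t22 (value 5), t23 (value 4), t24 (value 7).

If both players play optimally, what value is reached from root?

-5

D (MIN): min(8, -5, -1) = -5
E (MIN): min(5, -8, 3) = -8
A (MAX): max(-5, -8) = -5
F (MIN): min(-6, 0, 1, -7) = -7
G (MIN): min(0, 2, 5) = 0
H (MIN): min(-7, -9, -2, 0) = -9
J (MIN): min(6, 2) = 2
B (MAX): max(-7, 0, -9, 2) = 2
K (MIN): min(7, 8) = 7
L (MIN): min(5, 4, 7) = 4
C (MAX): max(7, 4) = 7
root (MIN): min(-5, 2, 7) = -5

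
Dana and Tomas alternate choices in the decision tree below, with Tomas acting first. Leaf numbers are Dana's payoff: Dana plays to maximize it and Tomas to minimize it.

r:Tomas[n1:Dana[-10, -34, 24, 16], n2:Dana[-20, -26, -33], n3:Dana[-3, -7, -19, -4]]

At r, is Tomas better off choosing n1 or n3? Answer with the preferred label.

n1 (Dana): max(-10, -34, 24, 16) = 24
n3 (Dana): max(-3, -7, -19, -4) = -3
Tomas prefers the lower value; n1=24, n3=-3. n3 is better since -3 < 24.

n3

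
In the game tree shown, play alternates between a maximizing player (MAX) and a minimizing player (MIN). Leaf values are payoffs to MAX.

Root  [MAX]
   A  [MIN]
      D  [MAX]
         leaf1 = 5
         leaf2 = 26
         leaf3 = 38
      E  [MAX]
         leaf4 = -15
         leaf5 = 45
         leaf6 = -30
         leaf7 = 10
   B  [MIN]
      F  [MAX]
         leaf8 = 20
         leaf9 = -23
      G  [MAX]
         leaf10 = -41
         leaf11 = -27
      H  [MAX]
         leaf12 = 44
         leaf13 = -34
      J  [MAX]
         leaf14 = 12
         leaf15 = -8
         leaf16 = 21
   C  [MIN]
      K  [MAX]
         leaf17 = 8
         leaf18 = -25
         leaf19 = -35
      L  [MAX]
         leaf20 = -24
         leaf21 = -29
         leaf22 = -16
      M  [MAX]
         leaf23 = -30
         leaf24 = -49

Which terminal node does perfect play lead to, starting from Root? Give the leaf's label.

leaf3

D (MAX): max(5, 26, 38) = 38
E (MAX): max(-15, 45, -30, 10) = 45
A (MIN): min(38, 45) = 38
F (MAX): max(20, -23) = 20
G (MAX): max(-41, -27) = -27
H (MAX): max(44, -34) = 44
J (MAX): max(12, -8, 21) = 21
B (MIN): min(20, -27, 44, 21) = -27
K (MAX): max(8, -25, -35) = 8
L (MAX): max(-24, -29, -16) = -16
M (MAX): max(-30, -49) = -30
C (MIN): min(8, -16, -30) = -30
Root (MAX): max(38, -27, -30) = 38
At Root, MAX picks A (highest: 38).
At A, MIN picks D (lowest: 38).
At D, MAX picks leaf3 (highest: 38).
Terminal value 38.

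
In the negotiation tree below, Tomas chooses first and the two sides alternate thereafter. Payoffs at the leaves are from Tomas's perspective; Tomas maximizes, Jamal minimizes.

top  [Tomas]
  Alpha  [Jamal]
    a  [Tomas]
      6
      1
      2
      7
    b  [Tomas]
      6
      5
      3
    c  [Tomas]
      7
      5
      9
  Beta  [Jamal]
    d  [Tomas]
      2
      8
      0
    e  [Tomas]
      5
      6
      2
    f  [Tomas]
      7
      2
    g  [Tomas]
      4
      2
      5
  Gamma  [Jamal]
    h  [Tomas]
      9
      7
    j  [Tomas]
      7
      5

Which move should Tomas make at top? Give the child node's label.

Gamma

a (Tomas): max(6, 1, 2, 7) = 7
b (Tomas): max(6, 5, 3) = 6
c (Tomas): max(7, 5, 9) = 9
Alpha (Jamal): min(7, 6, 9) = 6
d (Tomas): max(2, 8, 0) = 8
e (Tomas): max(5, 6, 2) = 6
f (Tomas): max(7, 2) = 7
g (Tomas): max(4, 2, 5) = 5
Beta (Jamal): min(8, 6, 7, 5) = 5
h (Tomas): max(9, 7) = 9
j (Tomas): max(7, 5) = 7
Gamma (Jamal): min(9, 7) = 7
top (Tomas): max(6, 5, 7) = 7
Tomas at top wants the highest of {Alpha=6, Beta=5, Gamma=7}, so chooses Gamma.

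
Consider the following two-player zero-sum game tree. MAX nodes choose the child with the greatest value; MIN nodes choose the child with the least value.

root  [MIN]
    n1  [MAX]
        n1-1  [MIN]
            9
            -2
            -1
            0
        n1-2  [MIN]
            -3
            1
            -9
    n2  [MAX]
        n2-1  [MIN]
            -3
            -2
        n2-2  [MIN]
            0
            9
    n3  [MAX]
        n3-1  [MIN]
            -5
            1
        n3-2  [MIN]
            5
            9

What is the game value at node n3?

5

n3-1 (MIN): min(-5, 1) = -5
n3-2 (MIN): min(5, 9) = 5
n3 (MAX): max(-5, 5) = 5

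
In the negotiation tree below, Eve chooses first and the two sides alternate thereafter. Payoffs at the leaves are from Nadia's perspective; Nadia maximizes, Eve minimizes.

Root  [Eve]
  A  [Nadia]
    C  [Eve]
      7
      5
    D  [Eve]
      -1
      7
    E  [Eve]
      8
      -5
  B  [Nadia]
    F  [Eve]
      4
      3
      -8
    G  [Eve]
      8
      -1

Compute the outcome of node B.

F (Eve): min(4, 3, -8) = -8
G (Eve): min(8, -1) = -1
B (Nadia): max(-8, -1) = -1

-1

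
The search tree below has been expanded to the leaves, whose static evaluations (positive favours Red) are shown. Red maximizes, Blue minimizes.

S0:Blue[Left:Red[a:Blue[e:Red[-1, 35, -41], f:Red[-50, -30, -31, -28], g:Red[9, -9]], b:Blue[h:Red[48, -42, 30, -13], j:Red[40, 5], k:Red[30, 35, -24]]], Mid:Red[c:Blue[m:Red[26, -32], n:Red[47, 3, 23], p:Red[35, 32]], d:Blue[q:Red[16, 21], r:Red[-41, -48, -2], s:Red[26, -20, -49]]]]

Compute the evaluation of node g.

9

g (Red): max(9, -9) = 9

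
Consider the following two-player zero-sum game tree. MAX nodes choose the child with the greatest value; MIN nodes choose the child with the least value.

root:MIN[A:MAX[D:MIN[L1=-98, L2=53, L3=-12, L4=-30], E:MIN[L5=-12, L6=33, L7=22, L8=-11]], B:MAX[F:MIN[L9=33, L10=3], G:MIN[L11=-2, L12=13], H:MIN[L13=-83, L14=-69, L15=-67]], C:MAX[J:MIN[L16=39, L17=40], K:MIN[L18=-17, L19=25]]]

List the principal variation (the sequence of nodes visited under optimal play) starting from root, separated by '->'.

D (MIN): min(-98, 53, -12, -30) = -98
E (MIN): min(-12, 33, 22, -11) = -12
A (MAX): max(-98, -12) = -12
F (MIN): min(33, 3) = 3
G (MIN): min(-2, 13) = -2
H (MIN): min(-83, -69, -67) = -83
B (MAX): max(3, -2, -83) = 3
J (MIN): min(39, 40) = 39
K (MIN): min(-17, 25) = -17
C (MAX): max(39, -17) = 39
root (MIN): min(-12, 3, 39) = -12
At root, MIN picks A (lowest: -12).
At A, MAX picks E (highest: -12).
At E, MIN picks L5 (lowest: -12).
Terminal value -12.

root -> A -> E -> L5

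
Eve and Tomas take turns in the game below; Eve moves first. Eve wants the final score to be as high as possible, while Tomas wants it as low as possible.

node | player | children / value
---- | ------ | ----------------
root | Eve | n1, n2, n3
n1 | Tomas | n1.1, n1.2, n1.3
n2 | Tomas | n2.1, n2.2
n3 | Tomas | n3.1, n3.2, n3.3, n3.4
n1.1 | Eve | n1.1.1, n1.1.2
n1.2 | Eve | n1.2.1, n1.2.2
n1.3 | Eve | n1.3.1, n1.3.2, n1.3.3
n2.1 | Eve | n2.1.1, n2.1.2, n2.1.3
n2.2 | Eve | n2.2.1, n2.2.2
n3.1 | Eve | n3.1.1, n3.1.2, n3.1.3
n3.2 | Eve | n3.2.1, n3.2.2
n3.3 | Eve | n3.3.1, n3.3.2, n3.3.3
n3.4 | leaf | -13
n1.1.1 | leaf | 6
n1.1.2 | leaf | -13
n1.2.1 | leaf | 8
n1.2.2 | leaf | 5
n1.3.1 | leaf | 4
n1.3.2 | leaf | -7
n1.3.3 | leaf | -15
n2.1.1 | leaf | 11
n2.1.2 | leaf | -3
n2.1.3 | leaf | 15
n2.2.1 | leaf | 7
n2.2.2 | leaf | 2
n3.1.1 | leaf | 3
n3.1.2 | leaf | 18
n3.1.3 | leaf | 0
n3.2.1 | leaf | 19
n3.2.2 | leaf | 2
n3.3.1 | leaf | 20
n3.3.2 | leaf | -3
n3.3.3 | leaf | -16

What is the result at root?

7

n1.1 (Eve): max(6, -13) = 6
n1.2 (Eve): max(8, 5) = 8
n1.3 (Eve): max(4, -7, -15) = 4
n1 (Tomas): min(6, 8, 4) = 4
n2.1 (Eve): max(11, -3, 15) = 15
n2.2 (Eve): max(7, 2) = 7
n2 (Tomas): min(15, 7) = 7
n3.1 (Eve): max(3, 18, 0) = 18
n3.2 (Eve): max(19, 2) = 19
n3.3 (Eve): max(20, -3, -16) = 20
n3 (Tomas): min(18, 19, 20, -13) = -13
root (Eve): max(4, 7, -13) = 7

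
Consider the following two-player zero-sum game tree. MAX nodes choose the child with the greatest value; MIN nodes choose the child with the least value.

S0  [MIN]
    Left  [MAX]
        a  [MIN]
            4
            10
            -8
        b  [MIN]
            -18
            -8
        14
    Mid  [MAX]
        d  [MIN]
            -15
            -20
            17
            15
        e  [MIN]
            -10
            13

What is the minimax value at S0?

a (MIN): min(4, 10, -8) = -8
b (MIN): min(-18, -8) = -18
Left (MAX): max(-8, -18, 14) = 14
d (MIN): min(-15, -20, 17, 15) = -20
e (MIN): min(-10, 13) = -10
Mid (MAX): max(-20, -10) = -10
S0 (MIN): min(14, -10) = -10

-10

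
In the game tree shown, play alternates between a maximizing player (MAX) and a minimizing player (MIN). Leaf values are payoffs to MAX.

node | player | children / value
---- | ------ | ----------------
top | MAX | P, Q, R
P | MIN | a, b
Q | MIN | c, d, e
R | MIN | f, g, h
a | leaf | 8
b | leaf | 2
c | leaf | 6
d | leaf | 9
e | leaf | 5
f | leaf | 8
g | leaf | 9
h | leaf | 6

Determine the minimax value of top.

6

P (MIN): min(8, 2) = 2
Q (MIN): min(6, 9, 5) = 5
R (MIN): min(8, 9, 6) = 6
top (MAX): max(2, 5, 6) = 6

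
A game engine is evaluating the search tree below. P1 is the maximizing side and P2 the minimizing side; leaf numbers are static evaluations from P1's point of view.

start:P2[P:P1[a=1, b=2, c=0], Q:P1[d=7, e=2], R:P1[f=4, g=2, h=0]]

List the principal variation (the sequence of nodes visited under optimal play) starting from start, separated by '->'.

start -> P -> b

P (P1): max(1, 2, 0) = 2
Q (P1): max(7, 2) = 7
R (P1): max(4, 2, 0) = 4
start (P2): min(2, 7, 4) = 2
At start, P2 picks P (lowest: 2).
At P, P1 picks b (highest: 2).
Terminal value 2.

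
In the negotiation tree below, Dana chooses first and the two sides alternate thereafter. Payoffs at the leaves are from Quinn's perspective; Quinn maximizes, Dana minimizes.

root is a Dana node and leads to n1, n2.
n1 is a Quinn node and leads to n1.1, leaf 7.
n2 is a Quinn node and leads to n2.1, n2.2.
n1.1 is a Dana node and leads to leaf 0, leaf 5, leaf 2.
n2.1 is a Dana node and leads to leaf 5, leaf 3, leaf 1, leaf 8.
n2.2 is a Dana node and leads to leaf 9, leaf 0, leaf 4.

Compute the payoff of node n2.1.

n2.1 (Dana): min(5, 3, 1, 8) = 1

1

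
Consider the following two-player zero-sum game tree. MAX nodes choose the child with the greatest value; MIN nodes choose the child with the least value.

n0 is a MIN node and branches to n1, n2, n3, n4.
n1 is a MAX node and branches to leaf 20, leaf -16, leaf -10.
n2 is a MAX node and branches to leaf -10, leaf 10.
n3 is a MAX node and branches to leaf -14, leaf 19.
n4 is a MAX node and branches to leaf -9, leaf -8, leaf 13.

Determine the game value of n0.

10

n1 (MAX): max(20, -16, -10) = 20
n2 (MAX): max(-10, 10) = 10
n3 (MAX): max(-14, 19) = 19
n4 (MAX): max(-9, -8, 13) = 13
n0 (MIN): min(20, 10, 19, 13) = 10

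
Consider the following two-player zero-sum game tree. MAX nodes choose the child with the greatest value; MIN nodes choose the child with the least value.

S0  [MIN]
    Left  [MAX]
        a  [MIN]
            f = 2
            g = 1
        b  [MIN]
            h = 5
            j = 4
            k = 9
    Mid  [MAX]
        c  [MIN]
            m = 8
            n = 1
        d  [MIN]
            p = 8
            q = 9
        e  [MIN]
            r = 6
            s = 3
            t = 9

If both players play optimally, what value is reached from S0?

4

a (MIN): min(2, 1) = 1
b (MIN): min(5, 4, 9) = 4
Left (MAX): max(1, 4) = 4
c (MIN): min(8, 1) = 1
d (MIN): min(8, 9) = 8
e (MIN): min(6, 3, 9) = 3
Mid (MAX): max(1, 8, 3) = 8
S0 (MIN): min(4, 8) = 4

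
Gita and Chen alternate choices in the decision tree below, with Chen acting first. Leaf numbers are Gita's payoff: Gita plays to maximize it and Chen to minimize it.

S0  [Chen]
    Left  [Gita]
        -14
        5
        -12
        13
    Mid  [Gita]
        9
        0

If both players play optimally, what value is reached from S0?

Left (Gita): max(-14, 5, -12, 13) = 13
Mid (Gita): max(9, 0) = 9
S0 (Chen): min(13, 9) = 9

9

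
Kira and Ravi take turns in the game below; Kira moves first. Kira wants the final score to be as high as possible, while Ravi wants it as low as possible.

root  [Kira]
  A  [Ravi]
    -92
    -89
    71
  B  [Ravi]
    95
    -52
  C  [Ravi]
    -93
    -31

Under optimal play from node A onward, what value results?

A (Ravi): min(-92, -89, 71) = -92

-92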